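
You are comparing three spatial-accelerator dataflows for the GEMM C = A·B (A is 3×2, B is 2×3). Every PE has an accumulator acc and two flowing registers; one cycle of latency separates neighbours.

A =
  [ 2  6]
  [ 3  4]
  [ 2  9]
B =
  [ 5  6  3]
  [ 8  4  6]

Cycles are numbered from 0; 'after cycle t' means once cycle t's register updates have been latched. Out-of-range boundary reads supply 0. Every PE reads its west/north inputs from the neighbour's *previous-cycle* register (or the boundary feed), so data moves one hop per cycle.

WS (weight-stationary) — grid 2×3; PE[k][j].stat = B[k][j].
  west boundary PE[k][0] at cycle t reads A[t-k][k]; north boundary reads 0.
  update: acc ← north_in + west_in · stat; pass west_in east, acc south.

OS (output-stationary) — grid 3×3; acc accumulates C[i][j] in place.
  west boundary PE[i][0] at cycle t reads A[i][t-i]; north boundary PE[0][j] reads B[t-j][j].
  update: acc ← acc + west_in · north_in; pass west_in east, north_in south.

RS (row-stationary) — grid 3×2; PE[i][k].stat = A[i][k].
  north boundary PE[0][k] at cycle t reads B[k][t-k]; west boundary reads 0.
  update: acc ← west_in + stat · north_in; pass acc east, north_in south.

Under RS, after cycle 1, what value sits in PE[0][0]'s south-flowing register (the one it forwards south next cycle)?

Tracing RS — 3×2 array, target PE[0][0]:
  cycle 0: PE[0][0] → acc 10, east 10, south 5
  cycle 1: PE[0][0] → acc 12, east 12, south 6

register = 6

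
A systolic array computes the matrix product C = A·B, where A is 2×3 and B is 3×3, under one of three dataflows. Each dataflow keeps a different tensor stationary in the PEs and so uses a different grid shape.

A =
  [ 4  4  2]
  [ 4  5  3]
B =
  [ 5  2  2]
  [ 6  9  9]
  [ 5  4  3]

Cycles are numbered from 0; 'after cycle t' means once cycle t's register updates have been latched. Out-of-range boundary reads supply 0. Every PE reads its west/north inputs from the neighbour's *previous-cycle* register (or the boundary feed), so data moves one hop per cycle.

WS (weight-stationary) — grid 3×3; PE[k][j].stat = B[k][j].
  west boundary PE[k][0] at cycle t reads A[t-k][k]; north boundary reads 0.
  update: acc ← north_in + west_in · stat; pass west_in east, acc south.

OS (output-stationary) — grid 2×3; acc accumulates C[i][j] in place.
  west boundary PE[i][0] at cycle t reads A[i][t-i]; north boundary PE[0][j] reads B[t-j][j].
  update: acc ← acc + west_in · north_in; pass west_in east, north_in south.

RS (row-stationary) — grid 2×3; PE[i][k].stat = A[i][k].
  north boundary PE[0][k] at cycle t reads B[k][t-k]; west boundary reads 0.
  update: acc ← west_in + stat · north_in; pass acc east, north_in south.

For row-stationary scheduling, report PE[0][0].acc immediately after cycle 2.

PE[0][0].acc = 8

RS (2×3). Following PE[0][0] plus its west/north inputs:
  step 0 · PE0,0: acc=20; fwd→20 fwd↓5
  step 1 · PE0,0: acc=8; fwd→8 fwd↓2
  step 2 · PE0,0: acc=8; fwd→8 fwd↓2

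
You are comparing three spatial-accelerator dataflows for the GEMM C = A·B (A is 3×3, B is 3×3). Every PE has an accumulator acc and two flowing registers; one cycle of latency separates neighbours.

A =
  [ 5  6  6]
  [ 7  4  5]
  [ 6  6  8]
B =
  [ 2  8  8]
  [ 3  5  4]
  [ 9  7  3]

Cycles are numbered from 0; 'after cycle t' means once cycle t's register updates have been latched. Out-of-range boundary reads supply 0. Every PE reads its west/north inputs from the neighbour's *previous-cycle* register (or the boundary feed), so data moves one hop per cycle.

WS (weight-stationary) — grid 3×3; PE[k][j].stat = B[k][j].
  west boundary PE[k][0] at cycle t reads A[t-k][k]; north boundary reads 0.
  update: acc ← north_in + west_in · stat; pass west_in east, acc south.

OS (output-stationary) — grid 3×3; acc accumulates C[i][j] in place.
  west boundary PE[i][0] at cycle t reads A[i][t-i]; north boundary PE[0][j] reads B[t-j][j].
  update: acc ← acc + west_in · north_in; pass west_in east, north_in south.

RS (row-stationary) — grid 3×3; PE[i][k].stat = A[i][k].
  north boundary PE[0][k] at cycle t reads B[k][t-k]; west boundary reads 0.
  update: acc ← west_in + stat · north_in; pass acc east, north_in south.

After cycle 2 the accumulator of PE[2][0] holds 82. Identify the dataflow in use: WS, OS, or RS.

dataflow = WS

WS (3×3 grid), PE[2][0]:
  @0  [2,0]  acc 0  |  →0  ↓0
  @1  [2,0]  acc 0  |  →0  ↓0
  @2  [2,0]  acc 82  |  →6  ↓82
OS (3×3 grid), PE[2][0]:
  @0  [2,0]  acc 0  |  →0  ↓0
  @1  [2,0]  acc 0  |  →0  ↓0
  @2  [2,0]  acc 12  |  →6  ↓2
RS (3×3 grid), PE[2][0]:
  @0  [2,0]  acc 0  |  →0  ↓0
  @1  [2,0]  acc 0  |  →0  ↓0
  @2  [2,0]  acc 12  |  →12  ↓2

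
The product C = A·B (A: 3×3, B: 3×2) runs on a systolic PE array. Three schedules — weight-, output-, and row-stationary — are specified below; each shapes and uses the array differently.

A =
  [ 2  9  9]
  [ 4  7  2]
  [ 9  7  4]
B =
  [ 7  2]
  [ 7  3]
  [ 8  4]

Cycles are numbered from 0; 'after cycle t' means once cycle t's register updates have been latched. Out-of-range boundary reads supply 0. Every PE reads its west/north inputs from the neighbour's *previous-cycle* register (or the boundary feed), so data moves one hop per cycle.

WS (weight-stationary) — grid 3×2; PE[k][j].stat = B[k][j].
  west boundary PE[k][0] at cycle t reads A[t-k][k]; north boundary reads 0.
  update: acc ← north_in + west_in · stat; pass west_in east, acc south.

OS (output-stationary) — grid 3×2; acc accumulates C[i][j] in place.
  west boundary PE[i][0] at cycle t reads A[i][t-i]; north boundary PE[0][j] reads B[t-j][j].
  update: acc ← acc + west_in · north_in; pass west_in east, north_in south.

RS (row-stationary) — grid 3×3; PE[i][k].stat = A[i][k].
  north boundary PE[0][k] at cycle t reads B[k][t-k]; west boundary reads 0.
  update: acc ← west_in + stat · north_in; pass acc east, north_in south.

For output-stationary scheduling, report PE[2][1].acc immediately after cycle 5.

PE[2][1].acc = 55

OS (3×2). Following PE[2][1] plus its west/north inputs:
  t=0 PE[1][1]: acc=0 h=0 v=0
  t=0 PE[2][0]: acc=0 h=0 v=0
  t=0 PE[2][1]: acc=0 h=0 v=0
  t=1 PE[1][1]: acc=0 h=0 v=0
  t=1 PE[2][0]: acc=0 h=0 v=0
  t=1 PE[2][1]: acc=0 h=0 v=0
  t=2 PE[1][1]: acc=8 h=4 v=2
  t=2 PE[2][0]: acc=63 h=9 v=7
  t=2 PE[2][1]: acc=0 h=0 v=0
  t=3 PE[1][1]: acc=29 h=7 v=3
  t=3 PE[2][0]: acc=112 h=7 v=7
  t=3 PE[2][1]: acc=18 h=9 v=2
  t=4 PE[1][1]: acc=37 h=2 v=4
  t=4 PE[2][0]: acc=144 h=4 v=8
  t=4 PE[2][1]: acc=39 h=7 v=3
  t=5 PE[1][1]: acc=37 h=0 v=0
  t=5 PE[2][0]: acc=144 h=0 v=0
  t=5 PE[2][1]: acc=55 h=4 v=4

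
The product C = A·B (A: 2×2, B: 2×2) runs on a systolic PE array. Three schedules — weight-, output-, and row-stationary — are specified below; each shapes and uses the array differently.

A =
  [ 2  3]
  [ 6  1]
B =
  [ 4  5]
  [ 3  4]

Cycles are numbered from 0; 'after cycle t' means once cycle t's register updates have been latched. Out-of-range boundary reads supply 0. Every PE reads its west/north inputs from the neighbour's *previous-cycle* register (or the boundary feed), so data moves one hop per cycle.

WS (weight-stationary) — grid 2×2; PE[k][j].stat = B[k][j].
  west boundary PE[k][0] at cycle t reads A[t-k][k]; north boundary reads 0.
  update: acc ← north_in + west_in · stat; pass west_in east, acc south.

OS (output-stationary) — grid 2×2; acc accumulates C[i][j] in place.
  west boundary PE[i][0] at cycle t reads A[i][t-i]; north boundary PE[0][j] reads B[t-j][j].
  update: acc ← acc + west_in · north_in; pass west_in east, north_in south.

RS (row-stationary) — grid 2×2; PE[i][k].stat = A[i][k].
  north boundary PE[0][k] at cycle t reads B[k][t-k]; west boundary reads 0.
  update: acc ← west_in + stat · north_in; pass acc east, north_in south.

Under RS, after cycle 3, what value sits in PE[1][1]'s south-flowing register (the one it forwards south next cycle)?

RS on a 2×2 grid — tracing PE[1][1] and its feeders:
  t=0 PE[0][1]: acc=0 h=0 v=0
  t=0 PE[1][0]: acc=0 h=0 v=0
  t=0 PE[1][1]: acc=0 h=0 v=0
  t=1 PE[0][1]: acc=17 h=17 v=3
  t=1 PE[1][0]: acc=24 h=24 v=4
  t=1 PE[1][1]: acc=0 h=0 v=0
  t=2 PE[0][1]: acc=22 h=22 v=4
  t=2 PE[1][0]: acc=30 h=30 v=5
  t=2 PE[1][1]: acc=27 h=27 v=3
  t=3 PE[0][1]: acc=0 h=0 v=0
  t=3 PE[1][0]: acc=0 h=0 v=0
  t=3 PE[1][1]: acc=34 h=34 v=4

register = 4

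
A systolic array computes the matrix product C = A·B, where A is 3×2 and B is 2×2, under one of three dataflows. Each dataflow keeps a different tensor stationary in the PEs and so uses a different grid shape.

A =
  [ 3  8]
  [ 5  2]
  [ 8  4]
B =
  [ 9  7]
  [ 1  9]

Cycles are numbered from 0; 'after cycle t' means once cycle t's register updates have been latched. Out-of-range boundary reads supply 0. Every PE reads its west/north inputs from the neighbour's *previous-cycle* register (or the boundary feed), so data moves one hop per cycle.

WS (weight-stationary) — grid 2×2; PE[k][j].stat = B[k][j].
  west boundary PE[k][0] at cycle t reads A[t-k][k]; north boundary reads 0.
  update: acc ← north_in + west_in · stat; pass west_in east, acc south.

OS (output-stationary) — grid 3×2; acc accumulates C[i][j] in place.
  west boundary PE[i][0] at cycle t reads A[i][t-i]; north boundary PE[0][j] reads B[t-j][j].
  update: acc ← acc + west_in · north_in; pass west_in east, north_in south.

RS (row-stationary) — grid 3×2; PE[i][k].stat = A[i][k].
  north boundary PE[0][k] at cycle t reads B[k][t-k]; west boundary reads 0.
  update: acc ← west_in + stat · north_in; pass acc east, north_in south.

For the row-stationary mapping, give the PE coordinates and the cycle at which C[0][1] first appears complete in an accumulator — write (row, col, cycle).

(row, col, cycle) = (0, 1, 2)

RS: C[0][1] accumulates in PE[0][1]:
  [0] (0,1) acc=0 (h:0 v:0)
  [1] (0,1) acc=35 (h:35 v:1)
  [2] (0,1) acc=93 (h:93 v:9)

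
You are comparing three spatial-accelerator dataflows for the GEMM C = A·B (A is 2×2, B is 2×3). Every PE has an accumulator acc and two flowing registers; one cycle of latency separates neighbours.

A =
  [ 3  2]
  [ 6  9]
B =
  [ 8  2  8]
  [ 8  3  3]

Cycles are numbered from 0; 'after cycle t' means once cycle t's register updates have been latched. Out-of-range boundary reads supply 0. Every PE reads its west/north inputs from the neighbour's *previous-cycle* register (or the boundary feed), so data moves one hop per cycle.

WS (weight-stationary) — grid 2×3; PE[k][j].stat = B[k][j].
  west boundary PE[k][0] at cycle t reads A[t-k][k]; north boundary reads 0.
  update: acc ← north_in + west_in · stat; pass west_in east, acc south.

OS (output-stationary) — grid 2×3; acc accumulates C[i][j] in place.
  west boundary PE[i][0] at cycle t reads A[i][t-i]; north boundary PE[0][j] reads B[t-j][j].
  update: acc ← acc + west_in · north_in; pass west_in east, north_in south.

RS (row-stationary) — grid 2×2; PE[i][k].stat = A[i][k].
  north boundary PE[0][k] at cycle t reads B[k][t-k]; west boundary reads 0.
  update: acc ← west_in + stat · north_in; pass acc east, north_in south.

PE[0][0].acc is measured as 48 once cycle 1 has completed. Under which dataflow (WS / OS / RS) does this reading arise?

dataflow = WS

— WS: 2×3; PE[0][0] trace:
  step 0 · PE0,0: acc=24; fwd→3 fwd↓24
  step 1 · PE0,0: acc=48; fwd→6 fwd↓48
— OS: 2×3; PE[0][0] trace:
  step 0 · PE0,0: acc=24; fwd→3 fwd↓8
  step 1 · PE0,0: acc=40; fwd→2 fwd↓8
— RS: 2×2; PE[0][0] trace:
  step 0 · PE0,0: acc=24; fwd→24 fwd↓8
  step 1 · PE0,0: acc=6; fwd→6 fwd↓2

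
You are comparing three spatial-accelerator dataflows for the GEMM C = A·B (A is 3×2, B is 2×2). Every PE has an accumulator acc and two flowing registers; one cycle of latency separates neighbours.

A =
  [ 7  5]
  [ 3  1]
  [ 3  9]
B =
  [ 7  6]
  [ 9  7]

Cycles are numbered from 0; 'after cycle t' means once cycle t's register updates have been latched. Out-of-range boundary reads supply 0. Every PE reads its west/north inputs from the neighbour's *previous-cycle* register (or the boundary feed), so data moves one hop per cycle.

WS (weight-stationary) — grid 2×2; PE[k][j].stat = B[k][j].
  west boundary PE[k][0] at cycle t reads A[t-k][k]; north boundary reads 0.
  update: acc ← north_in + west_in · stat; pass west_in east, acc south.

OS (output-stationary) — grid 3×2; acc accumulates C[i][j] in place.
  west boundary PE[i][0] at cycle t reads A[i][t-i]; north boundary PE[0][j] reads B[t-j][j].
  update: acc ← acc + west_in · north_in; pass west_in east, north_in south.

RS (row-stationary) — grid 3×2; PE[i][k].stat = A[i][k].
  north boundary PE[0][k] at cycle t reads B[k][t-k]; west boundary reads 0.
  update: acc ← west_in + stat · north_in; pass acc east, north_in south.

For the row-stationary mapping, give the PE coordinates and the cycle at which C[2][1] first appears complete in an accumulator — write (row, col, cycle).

(row, col, cycle) = (2, 1, 4)

RS: C[2][1] accumulates in PE[2][1]:
  [0] (2,1) acc=0 (h:0 v:0)
  [1] (2,1) acc=0 (h:0 v:0)
  [2] (2,1) acc=0 (h:0 v:0)
  [3] (2,1) acc=102 (h:102 v:9)
  [4] (2,1) acc=81 (h:81 v:7)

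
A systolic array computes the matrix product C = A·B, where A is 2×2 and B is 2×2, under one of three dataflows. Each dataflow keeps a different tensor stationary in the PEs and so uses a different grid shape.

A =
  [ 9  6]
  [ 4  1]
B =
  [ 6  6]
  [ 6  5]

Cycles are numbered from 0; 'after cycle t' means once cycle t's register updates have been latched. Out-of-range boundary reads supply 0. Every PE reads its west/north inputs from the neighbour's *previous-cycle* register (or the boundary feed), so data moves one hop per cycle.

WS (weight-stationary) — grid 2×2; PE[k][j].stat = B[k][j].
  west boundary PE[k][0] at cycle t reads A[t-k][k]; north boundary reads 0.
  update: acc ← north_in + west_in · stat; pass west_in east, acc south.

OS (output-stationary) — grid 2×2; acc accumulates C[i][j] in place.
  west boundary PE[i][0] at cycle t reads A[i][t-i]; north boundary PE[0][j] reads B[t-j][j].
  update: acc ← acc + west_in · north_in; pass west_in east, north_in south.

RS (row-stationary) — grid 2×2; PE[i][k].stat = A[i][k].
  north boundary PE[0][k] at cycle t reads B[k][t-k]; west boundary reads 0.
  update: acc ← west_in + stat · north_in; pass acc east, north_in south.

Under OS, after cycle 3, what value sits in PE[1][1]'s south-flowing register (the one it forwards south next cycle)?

OS on a 2×2 grid — tracing PE[1][1] and its feeders:
  0: (0,1).acc=0  regs=<0,0>
  0: (1,0).acc=0  regs=<0,0>
  0: (1,1).acc=0  regs=<0,0>
  1: (0,1).acc=54  regs=<9,6>
  1: (1,0).acc=24  regs=<4,6>
  1: (1,1).acc=0  regs=<0,0>
  2: (0,1).acc=84  regs=<6,5>
  2: (1,0).acc=30  regs=<1,6>
  2: (1,1).acc=24  regs=<4,6>
  3: (0,1).acc=84  regs=<0,0>
  3: (1,0).acc=30  regs=<0,0>
  3: (1,1).acc=29  regs=<1,5>

register = 5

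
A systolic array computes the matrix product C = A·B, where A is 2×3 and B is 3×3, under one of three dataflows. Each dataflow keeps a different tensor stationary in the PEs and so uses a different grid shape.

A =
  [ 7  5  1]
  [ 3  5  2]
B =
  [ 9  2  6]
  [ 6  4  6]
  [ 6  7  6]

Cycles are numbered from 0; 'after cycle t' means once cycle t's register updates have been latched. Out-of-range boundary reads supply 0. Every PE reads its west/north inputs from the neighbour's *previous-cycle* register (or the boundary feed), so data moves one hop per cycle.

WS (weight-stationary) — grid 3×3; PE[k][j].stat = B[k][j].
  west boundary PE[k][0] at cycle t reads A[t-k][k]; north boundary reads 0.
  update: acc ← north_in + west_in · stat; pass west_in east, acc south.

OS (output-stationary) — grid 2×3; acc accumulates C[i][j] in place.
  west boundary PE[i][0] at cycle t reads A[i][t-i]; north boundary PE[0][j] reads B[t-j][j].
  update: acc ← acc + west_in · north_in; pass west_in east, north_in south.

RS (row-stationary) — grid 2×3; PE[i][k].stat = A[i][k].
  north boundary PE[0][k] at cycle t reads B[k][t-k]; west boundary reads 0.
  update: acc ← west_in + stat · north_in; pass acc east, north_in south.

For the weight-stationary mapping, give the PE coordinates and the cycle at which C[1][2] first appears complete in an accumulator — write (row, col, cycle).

(row, col, cycle) = (2, 2, 5)

Under WS, C[1][2] lands at PE[2][2]:
  c0 r2c2: 0 / 0 / 0
  c1 r2c2: 0 / 0 / 0
  c2 r2c2: 0 / 0 / 0
  c3 r2c2: 0 / 0 / 0
  c4 r2c2: 78 / 1 / 78
  c5 r2c2: 60 / 2 / 60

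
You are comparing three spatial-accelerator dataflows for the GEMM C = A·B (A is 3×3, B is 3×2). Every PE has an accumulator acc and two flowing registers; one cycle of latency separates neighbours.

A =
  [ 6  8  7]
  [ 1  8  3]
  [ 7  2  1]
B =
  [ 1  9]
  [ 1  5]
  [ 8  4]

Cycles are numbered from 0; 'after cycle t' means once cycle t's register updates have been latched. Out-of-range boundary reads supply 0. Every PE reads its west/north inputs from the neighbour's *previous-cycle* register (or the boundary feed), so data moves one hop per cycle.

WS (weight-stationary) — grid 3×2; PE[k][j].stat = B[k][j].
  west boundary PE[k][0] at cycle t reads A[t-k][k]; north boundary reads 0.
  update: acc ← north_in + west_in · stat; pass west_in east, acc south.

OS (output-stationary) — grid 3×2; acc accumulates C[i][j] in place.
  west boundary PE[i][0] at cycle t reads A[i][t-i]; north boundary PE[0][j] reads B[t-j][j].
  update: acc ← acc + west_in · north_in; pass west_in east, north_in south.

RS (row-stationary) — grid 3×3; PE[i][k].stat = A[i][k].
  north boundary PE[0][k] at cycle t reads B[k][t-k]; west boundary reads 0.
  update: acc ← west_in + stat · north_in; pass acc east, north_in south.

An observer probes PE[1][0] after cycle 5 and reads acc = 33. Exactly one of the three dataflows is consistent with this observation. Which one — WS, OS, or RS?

WS (3×2 grid), PE[1][0]:
  cycle 0: PE[1][0] → acc 0, east 0, south 0
  cycle 1: PE[1][0] → acc 14, east 8, south 14
  cycle 2: PE[1][0] → acc 9, east 8, south 9
  cycle 3: PE[1][0] → acc 9, east 2, south 9
  cycle 4: PE[1][0] → acc 0, east 0, south 0
  cycle 5: PE[1][0] → acc 0, east 0, south 0
OS (3×2 grid), PE[1][0]:
  cycle 0: PE[1][0] → acc 0, east 0, south 0
  cycle 1: PE[1][0] → acc 1, east 1, south 1
  cycle 2: PE[1][0] → acc 9, east 8, south 1
  cycle 3: PE[1][0] → acc 33, east 3, south 8
  cycle 4: PE[1][0] → acc 33, east 0, south 0
  cycle 5: PE[1][0] → acc 33, east 0, south 0
RS (3×3 grid), PE[1][0]:
  cycle 0: PE[1][0] → acc 0, east 0, south 0
  cycle 1: PE[1][0] → acc 1, east 1, south 1
  cycle 2: PE[1][0] → acc 9, east 9, south 9
  cycle 3: PE[1][0] → acc 0, east 0, south 0
  cycle 4: PE[1][0] → acc 0, east 0, south 0
  cycle 5: PE[1][0] → acc 0, east 0, south 0

dataflow = OS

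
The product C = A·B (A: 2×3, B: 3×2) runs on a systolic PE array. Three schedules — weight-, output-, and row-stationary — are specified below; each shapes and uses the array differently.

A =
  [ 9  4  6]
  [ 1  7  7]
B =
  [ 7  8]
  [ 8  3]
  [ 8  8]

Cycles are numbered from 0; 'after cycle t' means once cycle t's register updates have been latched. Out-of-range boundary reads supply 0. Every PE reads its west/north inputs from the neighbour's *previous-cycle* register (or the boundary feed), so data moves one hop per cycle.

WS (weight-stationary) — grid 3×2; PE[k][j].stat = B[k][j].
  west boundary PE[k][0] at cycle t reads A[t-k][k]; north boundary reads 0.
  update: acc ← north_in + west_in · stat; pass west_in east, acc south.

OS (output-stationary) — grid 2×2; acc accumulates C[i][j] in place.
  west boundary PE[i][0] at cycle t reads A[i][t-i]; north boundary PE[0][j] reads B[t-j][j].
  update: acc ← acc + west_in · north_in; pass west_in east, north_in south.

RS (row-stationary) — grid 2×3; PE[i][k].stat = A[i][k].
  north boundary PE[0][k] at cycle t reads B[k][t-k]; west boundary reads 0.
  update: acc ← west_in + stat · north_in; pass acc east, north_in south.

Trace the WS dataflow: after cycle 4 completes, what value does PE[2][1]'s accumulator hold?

WS 3×2: PE[2][1] cycle-by-cycle (with neighbour feeds):
  cycle 0: PE[1][1] → acc 0, east 0, south 0
  cycle 0: PE[2][0] → acc 0, east 0, south 0
  cycle 0: PE[2][1] → acc 0, east 0, south 0
  cycle 1: PE[1][1] → acc 0, east 0, south 0
  cycle 1: PE[2][0] → acc 0, east 0, south 0
  cycle 1: PE[2][1] → acc 0, east 0, south 0
  cycle 2: PE[1][1] → acc 84, east 4, south 84
  cycle 2: PE[2][0] → acc 143, east 6, south 143
  cycle 2: PE[2][1] → acc 0, east 0, south 0
  cycle 3: PE[1][1] → acc 29, east 7, south 29
  cycle 3: PE[2][0] → acc 119, east 7, south 119
  cycle 3: PE[2][1] → acc 132, east 6, south 132
  cycle 4: PE[1][1] → acc 0, east 0, south 0
  cycle 4: PE[2][0] → acc 0, east 0, south 0
  cycle 4: PE[2][1] → acc 85, east 7, south 85

PE[2][1].acc = 85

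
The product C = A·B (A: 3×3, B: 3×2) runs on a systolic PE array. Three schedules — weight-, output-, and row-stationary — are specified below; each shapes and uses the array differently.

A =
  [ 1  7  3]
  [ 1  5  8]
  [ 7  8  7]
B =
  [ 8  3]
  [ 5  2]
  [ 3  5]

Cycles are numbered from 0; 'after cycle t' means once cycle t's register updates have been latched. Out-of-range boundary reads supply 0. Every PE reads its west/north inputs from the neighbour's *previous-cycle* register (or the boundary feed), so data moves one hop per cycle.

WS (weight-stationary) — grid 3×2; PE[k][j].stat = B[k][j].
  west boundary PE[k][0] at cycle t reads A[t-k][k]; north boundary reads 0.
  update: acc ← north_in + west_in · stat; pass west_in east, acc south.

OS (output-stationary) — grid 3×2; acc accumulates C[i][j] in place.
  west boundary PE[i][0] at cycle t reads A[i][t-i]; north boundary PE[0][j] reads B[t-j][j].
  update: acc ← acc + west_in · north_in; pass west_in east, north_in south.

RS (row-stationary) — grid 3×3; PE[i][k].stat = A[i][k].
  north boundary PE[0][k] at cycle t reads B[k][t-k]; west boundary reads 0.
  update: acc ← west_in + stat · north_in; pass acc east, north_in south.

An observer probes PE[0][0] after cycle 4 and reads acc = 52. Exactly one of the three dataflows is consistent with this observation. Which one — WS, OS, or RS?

dataflow = OS

WS (3×2 grid), PE[0][0]:
  after 0 — PE[0][0] acc=8, pass-E 1, pass-S 8
  after 1 — PE[0][0] acc=8, pass-E 1, pass-S 8
  after 2 — PE[0][0] acc=56, pass-E 7, pass-S 56
  after 3 — PE[0][0] acc=0, pass-E 0, pass-S 0
  after 4 — PE[0][0] acc=0, pass-E 0, pass-S 0
OS (3×2 grid), PE[0][0]:
  after 0 — PE[0][0] acc=8, pass-E 1, pass-S 8
  after 1 — PE[0][0] acc=43, pass-E 7, pass-S 5
  after 2 — PE[0][0] acc=52, pass-E 3, pass-S 3
  after 3 — PE[0][0] acc=52, pass-E 0, pass-S 0
  after 4 — PE[0][0] acc=52, pass-E 0, pass-S 0
RS (3×3 grid), PE[0][0]:
  after 0 — PE[0][0] acc=8, pass-E 8, pass-S 8
  after 1 — PE[0][0] acc=3, pass-E 3, pass-S 3
  after 2 — PE[0][0] acc=0, pass-E 0, pass-S 0
  after 3 — PE[0][0] acc=0, pass-E 0, pass-S 0
  after 4 — PE[0][0] acc=0, pass-E 0, pass-S 0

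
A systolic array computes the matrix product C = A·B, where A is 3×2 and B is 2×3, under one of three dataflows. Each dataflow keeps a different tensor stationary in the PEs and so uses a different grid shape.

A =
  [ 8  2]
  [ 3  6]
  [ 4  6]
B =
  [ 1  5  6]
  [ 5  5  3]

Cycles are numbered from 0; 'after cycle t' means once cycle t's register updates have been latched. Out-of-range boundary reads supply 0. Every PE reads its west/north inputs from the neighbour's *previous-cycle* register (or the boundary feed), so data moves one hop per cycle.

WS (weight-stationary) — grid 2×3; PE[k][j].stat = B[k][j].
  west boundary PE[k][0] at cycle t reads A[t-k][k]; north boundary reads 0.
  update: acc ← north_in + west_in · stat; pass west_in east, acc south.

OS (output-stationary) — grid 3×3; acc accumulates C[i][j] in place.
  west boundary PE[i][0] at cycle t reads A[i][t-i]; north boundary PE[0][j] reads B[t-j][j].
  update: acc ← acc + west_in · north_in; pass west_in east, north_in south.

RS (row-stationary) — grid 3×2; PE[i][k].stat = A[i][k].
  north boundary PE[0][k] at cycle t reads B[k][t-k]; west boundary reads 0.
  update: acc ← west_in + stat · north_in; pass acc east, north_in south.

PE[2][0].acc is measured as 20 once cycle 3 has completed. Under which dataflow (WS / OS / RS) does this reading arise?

dataflow = RS

WS (2×3): PE[2][0] does not exist.
OS [3×3] PE[2][0] across cycles:
  [0] (2,0) acc=0 (h:0 v:0)
  [1] (2,0) acc=0 (h:0 v:0)
  [2] (2,0) acc=4 (h:4 v:1)
  [3] (2,0) acc=34 (h:6 v:5)
RS [3×2] PE[2][0] across cycles:
  [0] (2,0) acc=0 (h:0 v:0)
  [1] (2,0) acc=0 (h:0 v:0)
  [2] (2,0) acc=4 (h:4 v:1)
  [3] (2,0) acc=20 (h:20 v:5)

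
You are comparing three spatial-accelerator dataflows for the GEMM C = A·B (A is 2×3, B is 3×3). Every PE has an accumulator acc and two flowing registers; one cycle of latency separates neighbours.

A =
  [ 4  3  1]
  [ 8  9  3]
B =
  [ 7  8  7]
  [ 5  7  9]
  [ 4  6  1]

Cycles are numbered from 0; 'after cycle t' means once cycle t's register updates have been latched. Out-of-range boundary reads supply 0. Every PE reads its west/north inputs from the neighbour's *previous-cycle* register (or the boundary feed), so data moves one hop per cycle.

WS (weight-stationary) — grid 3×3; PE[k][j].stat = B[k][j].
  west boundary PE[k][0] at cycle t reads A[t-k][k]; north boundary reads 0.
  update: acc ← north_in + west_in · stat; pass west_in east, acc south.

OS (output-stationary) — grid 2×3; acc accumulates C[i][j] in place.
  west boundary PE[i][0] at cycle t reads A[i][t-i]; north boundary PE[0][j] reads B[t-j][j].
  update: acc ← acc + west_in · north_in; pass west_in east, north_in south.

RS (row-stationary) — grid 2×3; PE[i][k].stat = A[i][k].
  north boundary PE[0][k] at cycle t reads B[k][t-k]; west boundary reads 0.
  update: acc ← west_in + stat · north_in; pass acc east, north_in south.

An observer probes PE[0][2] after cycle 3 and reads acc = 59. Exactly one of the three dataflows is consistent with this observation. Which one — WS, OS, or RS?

dataflow = RS

WS [3×3] PE[0][2] across cycles:
  c0 r0c2: 0 / 0 / 0
  c1 r0c2: 0 / 0 / 0
  c2 r0c2: 28 / 4 / 28
  c3 r0c2: 56 / 8 / 56
OS [2×3] PE[0][2] across cycles:
  c0 r0c2: 0 / 0 / 0
  c1 r0c2: 0 / 0 / 0
  c2 r0c2: 28 / 4 / 7
  c3 r0c2: 55 / 3 / 9
RS [2×3] PE[0][2] across cycles:
  c0 r0c2: 0 / 0 / 0
  c1 r0c2: 0 / 0 / 0
  c2 r0c2: 47 / 47 / 4
  c3 r0c2: 59 / 59 / 6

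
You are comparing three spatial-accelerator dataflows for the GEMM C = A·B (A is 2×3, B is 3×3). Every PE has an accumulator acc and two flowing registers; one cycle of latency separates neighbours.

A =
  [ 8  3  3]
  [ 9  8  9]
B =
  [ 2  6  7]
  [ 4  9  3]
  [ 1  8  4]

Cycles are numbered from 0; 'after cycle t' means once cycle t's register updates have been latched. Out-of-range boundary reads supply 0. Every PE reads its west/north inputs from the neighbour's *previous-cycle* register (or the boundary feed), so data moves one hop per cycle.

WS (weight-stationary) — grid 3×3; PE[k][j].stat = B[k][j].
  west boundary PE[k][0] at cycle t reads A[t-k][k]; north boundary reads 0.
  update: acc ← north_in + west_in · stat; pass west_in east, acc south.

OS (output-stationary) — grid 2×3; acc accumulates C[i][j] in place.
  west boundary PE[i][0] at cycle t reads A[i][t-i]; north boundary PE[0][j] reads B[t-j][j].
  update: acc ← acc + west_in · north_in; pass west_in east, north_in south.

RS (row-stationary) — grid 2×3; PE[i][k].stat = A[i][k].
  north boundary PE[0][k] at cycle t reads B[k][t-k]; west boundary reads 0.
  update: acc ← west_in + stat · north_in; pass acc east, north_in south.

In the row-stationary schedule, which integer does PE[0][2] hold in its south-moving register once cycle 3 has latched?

Tracing RS — 2×3 array, target PE[0][2]:
  step 0 · PE0,1: acc=0; fwd→0 fwd↓0
  step 0 · PE0,2: acc=0; fwd→0 fwd↓0
  step 1 · PE0,1: acc=28; fwd→28 fwd↓4
  step 1 · PE0,2: acc=0; fwd→0 fwd↓0
  step 2 · PE0,1: acc=75; fwd→75 fwd↓9
  step 2 · PE0,2: acc=31; fwd→31 fwd↓1
  step 3 · PE0,1: acc=65; fwd→65 fwd↓3
  step 3 · PE0,2: acc=99; fwd→99 fwd↓8

register = 8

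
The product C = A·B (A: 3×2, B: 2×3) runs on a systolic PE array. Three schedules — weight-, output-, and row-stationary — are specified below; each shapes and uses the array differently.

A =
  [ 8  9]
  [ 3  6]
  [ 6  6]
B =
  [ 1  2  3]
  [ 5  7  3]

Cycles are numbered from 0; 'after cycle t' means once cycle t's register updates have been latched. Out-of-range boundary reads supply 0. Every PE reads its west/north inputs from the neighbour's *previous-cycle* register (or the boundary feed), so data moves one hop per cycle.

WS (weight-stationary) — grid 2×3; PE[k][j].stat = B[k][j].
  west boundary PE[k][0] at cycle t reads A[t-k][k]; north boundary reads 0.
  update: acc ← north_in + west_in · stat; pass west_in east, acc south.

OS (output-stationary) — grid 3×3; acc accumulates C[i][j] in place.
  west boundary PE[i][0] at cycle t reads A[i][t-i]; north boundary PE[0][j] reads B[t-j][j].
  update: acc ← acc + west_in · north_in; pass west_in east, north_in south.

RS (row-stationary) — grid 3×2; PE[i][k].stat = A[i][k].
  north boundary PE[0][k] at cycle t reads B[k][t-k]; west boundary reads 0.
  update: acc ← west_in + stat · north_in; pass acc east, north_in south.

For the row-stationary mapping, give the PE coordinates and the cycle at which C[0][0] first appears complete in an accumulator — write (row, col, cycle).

(row, col, cycle) = (0, 1, 1)

RS: C[0][0] accumulates in PE[0][1]:
  after 0 — PE[0][1] acc=0, pass-E 0, pass-S 0
  after 1 — PE[0][1] acc=53, pass-E 53, pass-S 5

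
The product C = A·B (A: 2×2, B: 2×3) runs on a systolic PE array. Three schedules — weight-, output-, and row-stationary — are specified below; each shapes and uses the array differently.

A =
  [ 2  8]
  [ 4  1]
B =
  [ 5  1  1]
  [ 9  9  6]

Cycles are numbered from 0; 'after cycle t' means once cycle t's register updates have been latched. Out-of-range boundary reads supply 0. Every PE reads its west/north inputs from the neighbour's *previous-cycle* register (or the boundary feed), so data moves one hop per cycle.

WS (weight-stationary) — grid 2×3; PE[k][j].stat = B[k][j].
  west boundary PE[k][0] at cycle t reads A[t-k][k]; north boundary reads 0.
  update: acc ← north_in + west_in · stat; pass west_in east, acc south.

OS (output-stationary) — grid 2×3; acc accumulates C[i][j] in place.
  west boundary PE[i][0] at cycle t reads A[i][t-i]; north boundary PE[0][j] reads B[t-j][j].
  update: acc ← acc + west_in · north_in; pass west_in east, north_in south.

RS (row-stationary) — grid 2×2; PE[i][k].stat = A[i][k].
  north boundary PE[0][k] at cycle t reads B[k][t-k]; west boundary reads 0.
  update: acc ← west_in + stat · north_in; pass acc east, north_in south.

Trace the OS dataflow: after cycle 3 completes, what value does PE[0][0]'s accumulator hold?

PE[0][0].acc = 82

OS (2×3). Following PE[0][0] plus its west/north inputs:
  cycle 0: PE[0][0] → acc 10, east 2, south 5
  cycle 1: PE[0][0] → acc 82, east 8, south 9
  cycle 2: PE[0][0] → acc 82, east 0, south 0
  cycle 3: PE[0][0] → acc 82, east 0, south 0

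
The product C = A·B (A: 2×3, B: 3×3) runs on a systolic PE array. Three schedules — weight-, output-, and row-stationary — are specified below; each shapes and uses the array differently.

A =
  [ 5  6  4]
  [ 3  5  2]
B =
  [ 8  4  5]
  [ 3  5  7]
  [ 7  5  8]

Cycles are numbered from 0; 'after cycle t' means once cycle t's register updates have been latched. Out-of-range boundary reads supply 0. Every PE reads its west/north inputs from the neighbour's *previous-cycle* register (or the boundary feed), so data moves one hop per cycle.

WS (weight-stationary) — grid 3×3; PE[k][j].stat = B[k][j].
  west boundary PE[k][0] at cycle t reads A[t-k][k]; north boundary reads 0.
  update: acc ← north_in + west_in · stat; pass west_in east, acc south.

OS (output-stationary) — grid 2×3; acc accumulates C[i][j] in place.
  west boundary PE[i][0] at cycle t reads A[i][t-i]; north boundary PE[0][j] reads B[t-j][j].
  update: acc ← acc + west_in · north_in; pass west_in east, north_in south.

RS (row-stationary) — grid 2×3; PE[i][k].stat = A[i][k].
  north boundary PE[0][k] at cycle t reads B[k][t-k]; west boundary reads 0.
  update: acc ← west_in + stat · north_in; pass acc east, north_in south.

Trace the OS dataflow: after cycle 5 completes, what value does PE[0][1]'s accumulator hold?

PE[0][1].acc = 70

OS (2×3). Following PE[0][1] plus its west/north inputs:
  [0] (0,0) acc=40 (h:5 v:8)
  [0] (0,1) acc=0 (h:0 v:0)
  [1] (0,0) acc=58 (h:6 v:3)
  [1] (0,1) acc=20 (h:5 v:4)
  [2] (0,0) acc=86 (h:4 v:7)
  [2] (0,1) acc=50 (h:6 v:5)
  [3] (0,0) acc=86 (h:0 v:0)
  [3] (0,1) acc=70 (h:4 v:5)
  [4] (0,0) acc=86 (h:0 v:0)
  [4] (0,1) acc=70 (h:0 v:0)
  [5] (0,0) acc=86 (h:0 v:0)
  [5] (0,1) acc=70 (h:0 v:0)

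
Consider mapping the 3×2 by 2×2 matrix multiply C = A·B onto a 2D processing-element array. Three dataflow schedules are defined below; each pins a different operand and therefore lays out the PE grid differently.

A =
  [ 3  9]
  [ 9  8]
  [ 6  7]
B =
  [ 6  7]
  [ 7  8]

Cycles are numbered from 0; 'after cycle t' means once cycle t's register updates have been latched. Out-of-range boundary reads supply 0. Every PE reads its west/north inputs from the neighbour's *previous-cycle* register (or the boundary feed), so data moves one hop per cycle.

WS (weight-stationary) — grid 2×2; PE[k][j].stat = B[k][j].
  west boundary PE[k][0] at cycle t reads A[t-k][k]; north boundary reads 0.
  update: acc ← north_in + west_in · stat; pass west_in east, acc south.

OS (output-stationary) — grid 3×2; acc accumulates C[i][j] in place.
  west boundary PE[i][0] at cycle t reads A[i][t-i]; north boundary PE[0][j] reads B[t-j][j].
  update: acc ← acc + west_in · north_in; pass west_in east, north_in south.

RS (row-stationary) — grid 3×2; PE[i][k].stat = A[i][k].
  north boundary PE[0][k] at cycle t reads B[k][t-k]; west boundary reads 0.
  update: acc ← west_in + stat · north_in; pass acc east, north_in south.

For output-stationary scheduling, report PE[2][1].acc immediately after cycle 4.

OS on a 3×2 grid — tracing PE[2][1] and its feeders:
  cycle 0: PE[1][1] → acc 0, east 0, south 0
  cycle 0: PE[2][0] → acc 0, east 0, south 0
  cycle 0: PE[2][1] → acc 0, east 0, south 0
  cycle 1: PE[1][1] → acc 0, east 0, south 0
  cycle 1: PE[2][0] → acc 0, east 0, south 0
  cycle 1: PE[2][1] → acc 0, east 0, south 0
  cycle 2: PE[1][1] → acc 63, east 9, south 7
  cycle 2: PE[2][0] → acc 36, east 6, south 6
  cycle 2: PE[2][1] → acc 0, east 0, south 0
  cycle 3: PE[1][1] → acc 127, east 8, south 8
  cycle 3: PE[2][0] → acc 85, east 7, south 7
  cycle 3: PE[2][1] → acc 42, east 6, south 7
  cycle 4: PE[1][1] → acc 127, east 0, south 0
  cycle 4: PE[2][0] → acc 85, east 0, south 0
  cycle 4: PE[2][1] → acc 98, east 7, south 8

PE[2][1].acc = 98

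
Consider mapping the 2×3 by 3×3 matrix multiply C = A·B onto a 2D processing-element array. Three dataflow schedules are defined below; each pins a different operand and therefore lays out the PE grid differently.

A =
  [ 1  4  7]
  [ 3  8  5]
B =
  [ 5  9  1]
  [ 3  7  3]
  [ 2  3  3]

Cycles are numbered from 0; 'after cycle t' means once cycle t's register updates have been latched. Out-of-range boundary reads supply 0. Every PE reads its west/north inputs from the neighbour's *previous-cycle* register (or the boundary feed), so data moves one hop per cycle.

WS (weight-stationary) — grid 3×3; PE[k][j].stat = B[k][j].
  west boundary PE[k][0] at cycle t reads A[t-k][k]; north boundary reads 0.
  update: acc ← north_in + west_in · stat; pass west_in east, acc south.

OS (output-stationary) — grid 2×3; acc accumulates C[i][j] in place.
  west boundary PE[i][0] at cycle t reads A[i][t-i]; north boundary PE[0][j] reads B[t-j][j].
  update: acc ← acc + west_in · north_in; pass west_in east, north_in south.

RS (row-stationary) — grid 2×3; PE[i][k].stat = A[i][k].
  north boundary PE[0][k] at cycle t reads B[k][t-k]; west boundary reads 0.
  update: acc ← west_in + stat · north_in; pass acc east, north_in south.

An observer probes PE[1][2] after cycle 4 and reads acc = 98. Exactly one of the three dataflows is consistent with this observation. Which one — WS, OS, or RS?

WS [3×3] PE[1][2] across cycles:
  cycle 0: PE[1][2] → acc 0, east 0, south 0
  cycle 1: PE[1][2] → acc 0, east 0, south 0
  cycle 2: PE[1][2] → acc 0, east 0, south 0
  cycle 3: PE[1][2] → acc 13, east 4, south 13
  cycle 4: PE[1][2] → acc 27, east 8, south 27
OS [2×3] PE[1][2] across cycles:
  cycle 0: PE[1][2] → acc 0, east 0, south 0
  cycle 1: PE[1][2] → acc 0, east 0, south 0
  cycle 2: PE[1][2] → acc 0, east 0, south 0
  cycle 3: PE[1][2] → acc 3, east 3, south 1
  cycle 4: PE[1][2] → acc 27, east 8, south 3
RS [2×3] PE[1][2] across cycles:
  cycle 0: PE[1][2] → acc 0, east 0, south 0
  cycle 1: PE[1][2] → acc 0, east 0, south 0
  cycle 2: PE[1][2] → acc 0, east 0, south 0
  cycle 3: PE[1][2] → acc 49, east 49, south 2
  cycle 4: PE[1][2] → acc 98, east 98, south 3

dataflow = RS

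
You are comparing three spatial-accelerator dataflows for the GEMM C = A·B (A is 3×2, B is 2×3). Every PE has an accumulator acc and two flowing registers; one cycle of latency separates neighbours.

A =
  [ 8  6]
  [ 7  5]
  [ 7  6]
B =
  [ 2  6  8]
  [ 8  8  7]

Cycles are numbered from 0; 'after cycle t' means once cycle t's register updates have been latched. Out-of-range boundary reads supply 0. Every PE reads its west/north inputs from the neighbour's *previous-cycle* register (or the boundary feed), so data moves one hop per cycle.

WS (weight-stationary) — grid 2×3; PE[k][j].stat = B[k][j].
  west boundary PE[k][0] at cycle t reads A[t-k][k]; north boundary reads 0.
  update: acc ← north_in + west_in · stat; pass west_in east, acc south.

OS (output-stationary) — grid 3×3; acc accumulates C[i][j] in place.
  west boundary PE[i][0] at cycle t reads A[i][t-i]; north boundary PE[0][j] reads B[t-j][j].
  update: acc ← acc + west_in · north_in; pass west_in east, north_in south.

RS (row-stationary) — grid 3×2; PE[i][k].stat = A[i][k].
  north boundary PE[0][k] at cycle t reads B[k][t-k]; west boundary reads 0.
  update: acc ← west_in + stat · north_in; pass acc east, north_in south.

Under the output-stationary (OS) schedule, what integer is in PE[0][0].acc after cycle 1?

OS on a 3×3 grid — tracing PE[0][0] and its feeders:
  c0 r0c0: 16 / 8 / 2
  c1 r0c0: 64 / 6 / 8

PE[0][0].acc = 64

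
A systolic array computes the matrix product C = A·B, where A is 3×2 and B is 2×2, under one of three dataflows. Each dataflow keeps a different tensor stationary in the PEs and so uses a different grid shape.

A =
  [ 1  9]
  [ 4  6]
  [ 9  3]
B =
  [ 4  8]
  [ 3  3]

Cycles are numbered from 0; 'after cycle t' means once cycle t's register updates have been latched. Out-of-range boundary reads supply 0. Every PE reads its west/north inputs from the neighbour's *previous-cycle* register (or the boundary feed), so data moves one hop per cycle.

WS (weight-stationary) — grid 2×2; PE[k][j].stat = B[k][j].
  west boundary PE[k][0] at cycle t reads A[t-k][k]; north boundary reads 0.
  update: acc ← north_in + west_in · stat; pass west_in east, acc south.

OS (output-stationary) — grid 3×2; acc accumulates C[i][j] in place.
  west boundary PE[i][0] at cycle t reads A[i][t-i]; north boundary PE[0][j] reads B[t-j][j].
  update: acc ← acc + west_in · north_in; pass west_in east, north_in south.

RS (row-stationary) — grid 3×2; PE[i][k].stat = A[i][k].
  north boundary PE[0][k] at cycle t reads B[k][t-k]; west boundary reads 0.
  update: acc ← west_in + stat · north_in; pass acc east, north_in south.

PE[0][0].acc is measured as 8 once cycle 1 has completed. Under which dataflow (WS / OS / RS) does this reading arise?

dataflow = RS

Under WS (2×2), PE[0][0]:
  c0 r0c0: 4 / 1 / 4
  c1 r0c0: 16 / 4 / 16
Under OS (3×2), PE[0][0]:
  c0 r0c0: 4 / 1 / 4
  c1 r0c0: 31 / 9 / 3
Under RS (3×2), PE[0][0]:
  c0 r0c0: 4 / 4 / 4
  c1 r0c0: 8 / 8 / 8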